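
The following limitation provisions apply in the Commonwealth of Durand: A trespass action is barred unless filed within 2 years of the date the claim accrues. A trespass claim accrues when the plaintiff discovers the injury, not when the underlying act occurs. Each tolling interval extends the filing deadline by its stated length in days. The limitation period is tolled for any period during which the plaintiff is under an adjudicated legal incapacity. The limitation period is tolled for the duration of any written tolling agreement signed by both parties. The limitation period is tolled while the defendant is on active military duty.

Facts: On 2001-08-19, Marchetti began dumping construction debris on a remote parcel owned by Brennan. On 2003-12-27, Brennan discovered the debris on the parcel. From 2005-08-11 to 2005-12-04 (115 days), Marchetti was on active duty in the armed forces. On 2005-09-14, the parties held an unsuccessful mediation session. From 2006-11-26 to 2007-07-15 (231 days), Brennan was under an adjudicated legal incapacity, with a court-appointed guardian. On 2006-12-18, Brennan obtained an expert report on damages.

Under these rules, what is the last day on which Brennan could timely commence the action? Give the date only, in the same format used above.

The claim did not accrue until Brennan discovered the injury on 2003-12-27; the 2001-08-19 act date does not start the clock under the stated rule.
The untolled deadline — 2 years after 2003-12-27 — is 2005-12-27.
Because the defendant's active military service ran from 2005-08-11 to 2005-12-04, the deadline is extended by 115 days to 2006-04-21.
The plaintiff's legal incapacity from 2006-11-26 to 2007-07-15 began after the period had already run on 2006-04-21, so it has no tolling effect.
The other events in the timeline have no effect on the limitation period under the stated rules.

2006-04-21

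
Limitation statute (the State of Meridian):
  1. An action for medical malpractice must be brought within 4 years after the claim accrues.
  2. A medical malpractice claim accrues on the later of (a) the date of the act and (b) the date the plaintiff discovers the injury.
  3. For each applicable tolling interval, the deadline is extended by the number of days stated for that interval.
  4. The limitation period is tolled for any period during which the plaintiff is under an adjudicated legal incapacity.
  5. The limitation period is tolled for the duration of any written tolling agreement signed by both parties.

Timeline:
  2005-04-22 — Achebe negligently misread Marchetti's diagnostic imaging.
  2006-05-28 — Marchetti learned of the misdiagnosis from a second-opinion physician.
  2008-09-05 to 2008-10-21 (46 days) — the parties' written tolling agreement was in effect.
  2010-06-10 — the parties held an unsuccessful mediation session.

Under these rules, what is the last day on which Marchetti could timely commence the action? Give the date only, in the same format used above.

The claim accrued on 2006-05-28 — the later of the 2005-04-22 act and the 2006-05-28 discovery.
Adding the 4 years base period to 2006-05-28 gives a deadline of 2010-05-28, before any tolling.
The written tolling agreement from 2008-09-05 to 2008-10-21 tolled the period for 46 days, extending the deadline to 2010-07-13.
None of the other events listed affects the running of the period under the stated rules.

2010-07-13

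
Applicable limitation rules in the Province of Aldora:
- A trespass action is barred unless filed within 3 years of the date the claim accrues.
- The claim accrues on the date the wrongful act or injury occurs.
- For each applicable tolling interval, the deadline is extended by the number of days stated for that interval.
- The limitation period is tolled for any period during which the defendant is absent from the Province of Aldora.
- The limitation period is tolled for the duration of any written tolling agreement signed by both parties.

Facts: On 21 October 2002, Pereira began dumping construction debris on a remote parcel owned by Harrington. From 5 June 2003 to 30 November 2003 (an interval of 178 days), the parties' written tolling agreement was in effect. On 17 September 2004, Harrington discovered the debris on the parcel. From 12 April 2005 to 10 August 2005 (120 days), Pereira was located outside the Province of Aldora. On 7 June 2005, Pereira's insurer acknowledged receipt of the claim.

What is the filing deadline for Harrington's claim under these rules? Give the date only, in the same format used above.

The claim accrued on 21 October 2002, when the wrongful act occurred; under the stated occurrence rule the 17 September 2004 discovery does not delay accrual.
The untolled deadline — 3 years after 21 October 2002 — is 21 October 2005.
Because the written tolling agreement ran from 5 June 2003 to 30 November 2003, the deadline is extended by 178 days to 17 April 2006.
The defendant's absence from the jurisdiction from 12 April 2005 to 10 August 2005 tolled the period for 120 days, extending the deadline to 15 August 2006.
Nothing else in the chronology tolls or restarts the period.

15 August 2006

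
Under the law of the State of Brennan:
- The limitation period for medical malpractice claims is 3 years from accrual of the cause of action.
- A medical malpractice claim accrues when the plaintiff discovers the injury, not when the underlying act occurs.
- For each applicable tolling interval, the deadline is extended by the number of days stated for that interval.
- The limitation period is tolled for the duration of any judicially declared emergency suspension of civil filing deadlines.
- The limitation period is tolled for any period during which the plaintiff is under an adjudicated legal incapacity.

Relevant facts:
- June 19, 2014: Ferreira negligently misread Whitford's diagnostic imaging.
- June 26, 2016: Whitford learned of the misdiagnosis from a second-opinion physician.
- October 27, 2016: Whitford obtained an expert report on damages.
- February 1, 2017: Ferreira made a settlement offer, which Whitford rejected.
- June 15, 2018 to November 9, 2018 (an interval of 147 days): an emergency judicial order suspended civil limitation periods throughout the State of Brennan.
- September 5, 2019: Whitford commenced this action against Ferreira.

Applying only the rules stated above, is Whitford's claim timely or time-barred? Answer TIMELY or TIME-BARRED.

TIMELY

Under the discovery rule, the claim accrued on June 26, 2016, when Whitford discovered the injury — not on the June 19, 2014 date of the underlying act.
3 years from June 26, 2016 is June 26, 2019.
The emergency suspension of filing deadlines from June 15, 2018 to November 9, 2018 tolled the period for 147 days, extending the deadline to November 20, 2019.
The other events in the timeline have no effect on the limitation period under the stated rules.
Whitford filed on September 5, 2019, before the November 20, 2019 deadline, so the action is timely.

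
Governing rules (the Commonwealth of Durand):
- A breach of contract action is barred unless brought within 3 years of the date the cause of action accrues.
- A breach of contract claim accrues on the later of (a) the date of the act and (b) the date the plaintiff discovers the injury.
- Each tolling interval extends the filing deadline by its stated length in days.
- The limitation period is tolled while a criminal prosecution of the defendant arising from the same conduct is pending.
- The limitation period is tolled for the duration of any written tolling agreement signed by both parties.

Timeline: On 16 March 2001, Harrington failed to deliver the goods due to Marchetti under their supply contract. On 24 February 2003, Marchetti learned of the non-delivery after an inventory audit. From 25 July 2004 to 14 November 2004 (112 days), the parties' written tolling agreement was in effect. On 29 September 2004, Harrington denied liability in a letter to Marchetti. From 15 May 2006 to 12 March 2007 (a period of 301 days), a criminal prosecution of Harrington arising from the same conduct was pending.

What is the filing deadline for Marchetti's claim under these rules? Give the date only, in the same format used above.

13 April 2007

Because discovery on 24 February 2003 post-dates the 16 March 2001 act, accrual under the later-of rule falls on 24 February 2003.
3 years from 24 February 2003 is 24 February 2006.
The written tolling agreement from 25 July 2004 to 14 November 2004 tolled the period for 112 days, extending the deadline to 16 June 2006.
Because the pending criminal prosecution ran from 15 May 2006 to 12 March 2007, the deadline is extended by 301 days to 13 April 2007.
Nothing else in the chronology tolls or restarts the period.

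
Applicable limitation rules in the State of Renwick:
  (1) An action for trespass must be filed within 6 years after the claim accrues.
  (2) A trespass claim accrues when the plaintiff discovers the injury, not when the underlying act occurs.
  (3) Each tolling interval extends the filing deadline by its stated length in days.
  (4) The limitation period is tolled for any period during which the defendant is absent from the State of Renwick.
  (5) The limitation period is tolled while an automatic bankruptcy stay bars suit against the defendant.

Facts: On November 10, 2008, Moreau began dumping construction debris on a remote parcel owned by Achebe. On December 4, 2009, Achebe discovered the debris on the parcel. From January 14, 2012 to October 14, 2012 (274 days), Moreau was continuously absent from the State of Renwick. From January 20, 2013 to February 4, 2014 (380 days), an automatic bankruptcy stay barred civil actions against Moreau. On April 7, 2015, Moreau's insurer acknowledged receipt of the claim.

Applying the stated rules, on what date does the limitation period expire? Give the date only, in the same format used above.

September 18, 2017

Accrual is tied to discovery, so the period began on December 4, 2009 rather than on November 10, 2008 when the act occurred.
Adding the 6 years base period to December 4, 2009 gives a deadline of December 4, 2015, before any tolling.
The defendant's absence from the jurisdiction from January 14, 2012 to October 14, 2012 tolled the period for 274 days, extending the deadline to September 3, 2016.
Because the automatic bankruptcy stay ran from January 20, 2013 to February 4, 2014, the deadline is extended by 380 days to September 18, 2017.
Nothing else in the chronology tolls or restarts the period.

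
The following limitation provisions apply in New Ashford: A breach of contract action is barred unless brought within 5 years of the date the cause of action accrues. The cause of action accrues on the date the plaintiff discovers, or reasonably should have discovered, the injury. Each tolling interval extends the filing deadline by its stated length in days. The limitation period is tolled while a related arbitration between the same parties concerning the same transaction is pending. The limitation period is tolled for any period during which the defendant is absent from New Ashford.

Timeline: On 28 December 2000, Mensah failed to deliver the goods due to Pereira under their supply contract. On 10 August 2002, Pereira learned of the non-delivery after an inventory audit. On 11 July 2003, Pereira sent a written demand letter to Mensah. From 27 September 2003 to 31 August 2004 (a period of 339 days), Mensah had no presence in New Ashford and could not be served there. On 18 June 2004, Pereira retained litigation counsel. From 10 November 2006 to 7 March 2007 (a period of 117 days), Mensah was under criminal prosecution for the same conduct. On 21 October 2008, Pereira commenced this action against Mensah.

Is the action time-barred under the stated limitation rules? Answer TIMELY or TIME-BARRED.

Accrual is tied to discovery, so the period began on 10 August 2002 rather than on 28 December 2000 when the act occurred.
5 years from 10 August 2002 is 10 August 2007.
The period was tolled for 339 days by the defendant's absence from the jurisdiction (27 September 2003 to 31 August 2004), pushing the deadline to 14 July 2008.
No stated provision tolls the period for a criminal prosecution, so the interval from 10 November 2006 to 7 March 2007 has no effect on the deadline.
None of the other events listed affects the running of the period under the stated rules.
The 21 October 2008 filing falls after the 14 July 2008 deadline; the claim is time-barred.

TIME-BARRED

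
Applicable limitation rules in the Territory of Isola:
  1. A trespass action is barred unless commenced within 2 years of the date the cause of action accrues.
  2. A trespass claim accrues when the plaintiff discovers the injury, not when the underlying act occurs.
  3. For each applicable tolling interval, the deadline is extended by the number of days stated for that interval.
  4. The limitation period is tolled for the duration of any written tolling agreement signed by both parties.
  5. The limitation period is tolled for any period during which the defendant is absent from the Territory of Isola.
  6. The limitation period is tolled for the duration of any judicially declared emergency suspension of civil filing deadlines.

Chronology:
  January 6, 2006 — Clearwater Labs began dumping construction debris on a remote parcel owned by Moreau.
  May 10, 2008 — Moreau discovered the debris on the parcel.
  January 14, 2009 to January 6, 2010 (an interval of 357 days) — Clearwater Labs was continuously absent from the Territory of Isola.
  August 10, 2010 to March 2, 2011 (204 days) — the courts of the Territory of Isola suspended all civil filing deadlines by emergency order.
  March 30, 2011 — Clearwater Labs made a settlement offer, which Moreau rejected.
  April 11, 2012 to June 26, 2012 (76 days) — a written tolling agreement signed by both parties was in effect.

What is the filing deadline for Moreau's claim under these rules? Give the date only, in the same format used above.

Accrual is tied to discovery, so the period began on May 10, 2008 rather than on January 6, 2006 when the act occurred.
The untolled deadline — 2 years after May 10, 2008 — is May 10, 2010.
The defendant's absence from the jurisdiction from January 14, 2009 to January 6, 2010 tolled the period for 357 days, extending the deadline to May 2, 2011.
The emergency suspension of filing deadlines from August 10, 2010 to March 2, 2011 tolled the period for 204 days, extending the deadline to November 22, 2011.
The written tolling agreement starting April 11, 2012 came too late — the period had run on November 22, 2011 — and so does not extend the deadline.
Nothing else in the chronology tolls or restarts the period.

November 22, 2011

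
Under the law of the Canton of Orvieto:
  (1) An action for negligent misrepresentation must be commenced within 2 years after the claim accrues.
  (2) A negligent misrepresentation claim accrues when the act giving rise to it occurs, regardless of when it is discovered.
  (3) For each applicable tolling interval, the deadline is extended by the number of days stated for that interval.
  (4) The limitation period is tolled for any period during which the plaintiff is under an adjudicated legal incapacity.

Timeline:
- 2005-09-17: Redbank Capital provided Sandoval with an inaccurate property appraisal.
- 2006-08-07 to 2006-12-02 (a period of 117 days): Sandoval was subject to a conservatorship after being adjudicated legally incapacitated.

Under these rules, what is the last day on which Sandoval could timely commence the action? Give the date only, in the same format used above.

The claim accrued on 2005-09-17, when the wrongful act occurred.
The untolled deadline — 2 years after 2005-09-17 — is 2007-09-17.
The period was tolled for 117 days by the plaintiff's legal incapacity (2006-08-07 to 2006-12-02), pushing the deadline to 2008-01-12.

2008-01-12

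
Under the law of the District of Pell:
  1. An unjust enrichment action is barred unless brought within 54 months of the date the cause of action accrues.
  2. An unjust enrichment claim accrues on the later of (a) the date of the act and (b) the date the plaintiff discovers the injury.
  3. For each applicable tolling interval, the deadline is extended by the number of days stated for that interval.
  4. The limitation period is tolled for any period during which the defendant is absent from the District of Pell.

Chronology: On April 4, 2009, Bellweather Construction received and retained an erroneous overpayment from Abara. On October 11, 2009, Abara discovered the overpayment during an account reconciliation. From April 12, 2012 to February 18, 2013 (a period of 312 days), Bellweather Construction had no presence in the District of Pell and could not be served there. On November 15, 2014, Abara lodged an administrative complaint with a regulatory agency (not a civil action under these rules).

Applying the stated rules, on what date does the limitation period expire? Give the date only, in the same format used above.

Taking the later of the act (April 4, 2009) and discovery (October 11, 2009), the claim accrued on October 11, 2009.
The untolled deadline — 54 months after October 11, 2009 — is April 11, 2014.
The defendant's absence from the jurisdiction from April 12, 2012 to February 18, 2013 tolled the period for 312 days, extending the deadline to February 17, 2015.
None of the other events listed affects the running of the period under the stated rules.

February 17, 2015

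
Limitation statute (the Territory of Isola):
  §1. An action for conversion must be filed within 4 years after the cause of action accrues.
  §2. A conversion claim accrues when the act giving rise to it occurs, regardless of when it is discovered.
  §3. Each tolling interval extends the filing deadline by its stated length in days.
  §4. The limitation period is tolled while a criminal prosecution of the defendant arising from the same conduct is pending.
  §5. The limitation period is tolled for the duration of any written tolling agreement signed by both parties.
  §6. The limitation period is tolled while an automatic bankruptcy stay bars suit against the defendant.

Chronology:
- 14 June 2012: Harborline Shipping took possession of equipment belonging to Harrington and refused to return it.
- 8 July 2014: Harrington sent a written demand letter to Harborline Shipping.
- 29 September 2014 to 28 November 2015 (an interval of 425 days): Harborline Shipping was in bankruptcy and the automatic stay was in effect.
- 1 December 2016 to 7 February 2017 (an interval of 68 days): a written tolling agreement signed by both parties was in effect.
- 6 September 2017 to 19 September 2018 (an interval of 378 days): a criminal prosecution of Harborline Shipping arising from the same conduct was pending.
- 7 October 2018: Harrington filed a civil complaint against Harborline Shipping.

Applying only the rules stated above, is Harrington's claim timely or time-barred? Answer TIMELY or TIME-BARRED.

The claim accrued on 14 June 2012, when the wrongful act occurred.
The untolled deadline — 4 years after 14 June 2012 — is 14 June 2016.
Because the automatic bankruptcy stay ran from 29 September 2014 to 28 November 2015, the deadline is extended by 425 days to 13 August 2017.
The period was tolled for 68 days by the written tolling agreement (1 December 2016 to 7 February 2017), pushing the deadline to 20 October 2017.
Because the pending criminal prosecution ran from 6 September 2017 to 19 September 2018, the deadline is extended by 378 days to 2 November 2018.
Nothing else in the chronology tolls or restarts the period.
The 7 October 2018 filing precedes the 2 November 2018 deadline; the claim is timely.

TIMELY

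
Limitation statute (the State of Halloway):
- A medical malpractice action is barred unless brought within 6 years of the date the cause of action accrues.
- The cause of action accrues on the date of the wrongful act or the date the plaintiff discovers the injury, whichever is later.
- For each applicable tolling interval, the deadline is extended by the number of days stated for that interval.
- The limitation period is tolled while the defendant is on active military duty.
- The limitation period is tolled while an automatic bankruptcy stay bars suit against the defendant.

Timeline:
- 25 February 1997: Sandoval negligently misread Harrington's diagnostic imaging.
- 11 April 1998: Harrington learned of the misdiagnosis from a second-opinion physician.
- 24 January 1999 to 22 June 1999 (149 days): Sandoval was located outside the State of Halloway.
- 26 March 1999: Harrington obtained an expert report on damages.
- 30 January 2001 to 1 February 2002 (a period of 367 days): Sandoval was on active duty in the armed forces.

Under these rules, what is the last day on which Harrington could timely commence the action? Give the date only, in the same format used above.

Taking the later of the act (25 February 1997) and discovery (11 April 1998), the claim accrued on 11 April 1998.
6 years from 11 April 1998 is 11 April 2004.
The period was tolled for 367 days by the defendant's active military service (30 January 2001 to 1 February 2002), pushing the deadline to 13 April 2005.
Although the defendant's absence ran from 24 January 1999 to 22 June 1999, the stated rules do not make that a tolling event, so it is disregarded.
None of the other events listed affects the running of the period under the stated rules.

13 April 2005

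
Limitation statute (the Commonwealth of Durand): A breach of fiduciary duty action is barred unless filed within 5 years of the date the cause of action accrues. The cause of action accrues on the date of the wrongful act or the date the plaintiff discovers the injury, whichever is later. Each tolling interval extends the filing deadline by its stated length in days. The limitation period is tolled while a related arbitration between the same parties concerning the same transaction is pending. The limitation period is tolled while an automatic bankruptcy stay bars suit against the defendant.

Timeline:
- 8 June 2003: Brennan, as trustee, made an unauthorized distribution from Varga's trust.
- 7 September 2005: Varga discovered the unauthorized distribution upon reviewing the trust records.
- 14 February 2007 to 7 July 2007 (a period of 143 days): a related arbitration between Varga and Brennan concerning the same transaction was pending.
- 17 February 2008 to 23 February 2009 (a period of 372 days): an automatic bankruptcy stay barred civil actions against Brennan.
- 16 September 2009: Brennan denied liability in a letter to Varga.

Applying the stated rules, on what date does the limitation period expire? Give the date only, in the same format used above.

The claim accrued on 7 September 2005 — the later of the 8 June 2003 act and the 7 September 2005 discovery.
The untolled deadline — 5 years after 7 September 2005 — is 7 September 2010.
Because the pending related arbitration ran from 14 February 2007 to 7 July 2007, the deadline is extended by 143 days to 28 January 2011.
Because the automatic bankruptcy stay ran from 17 February 2008 to 23 February 2009, the deadline is extended by 372 days to 4 February 2012.
Nothing else in the chronology tolls or restarts the period.

4 February 2012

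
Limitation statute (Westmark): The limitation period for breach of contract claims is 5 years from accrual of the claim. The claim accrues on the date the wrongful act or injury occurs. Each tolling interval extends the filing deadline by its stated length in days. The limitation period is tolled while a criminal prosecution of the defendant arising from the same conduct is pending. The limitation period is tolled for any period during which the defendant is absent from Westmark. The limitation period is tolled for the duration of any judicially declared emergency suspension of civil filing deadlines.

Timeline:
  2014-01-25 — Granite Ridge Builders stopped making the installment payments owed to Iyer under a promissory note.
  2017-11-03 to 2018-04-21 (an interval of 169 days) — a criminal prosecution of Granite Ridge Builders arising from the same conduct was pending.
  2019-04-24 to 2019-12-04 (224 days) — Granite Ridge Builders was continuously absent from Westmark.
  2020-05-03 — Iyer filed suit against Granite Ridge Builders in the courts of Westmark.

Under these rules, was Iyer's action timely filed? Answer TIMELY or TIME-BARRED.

The claim accrued on 2014-01-25, the date of the act.
Adding the 5 years base period to 2014-01-25 gives a deadline of 2019-01-25, before any tolling.
Because the pending criminal prosecution ran from 2017-11-03 to 2018-04-21, the deadline is extended by 169 days to 2019-07-13.
The period was tolled for 224 days by the defendant's absence from the jurisdiction (2019-04-24 to 2019-12-04), pushing the deadline to 2020-02-22.
The 2020-05-03 filing falls after the 2020-02-22 deadline; the claim is time-barred.

TIME-BARRED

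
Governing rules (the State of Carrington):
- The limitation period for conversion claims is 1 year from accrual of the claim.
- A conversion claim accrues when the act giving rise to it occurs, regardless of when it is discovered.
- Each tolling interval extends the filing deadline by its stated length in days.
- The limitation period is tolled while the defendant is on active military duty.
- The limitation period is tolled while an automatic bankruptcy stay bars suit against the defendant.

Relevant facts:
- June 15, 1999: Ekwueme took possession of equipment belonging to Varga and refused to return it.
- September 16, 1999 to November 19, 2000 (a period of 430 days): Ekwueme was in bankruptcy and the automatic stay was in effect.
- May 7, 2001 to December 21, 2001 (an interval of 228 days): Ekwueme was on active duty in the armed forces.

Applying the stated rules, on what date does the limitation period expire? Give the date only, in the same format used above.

April 4, 2002

The limitation period began to run on June 15, 1999.
The untolled deadline — 1 year after June 15, 1999 — is June 15, 2000.
The period was tolled for 430 days by the automatic bankruptcy stay (September 16, 1999 to November 19, 2000), pushing the deadline to August 19, 2001.
The period was tolled for 228 days by the defendant's active military service (May 7, 2001 to December 21, 2001), pushing the deadline to April 4, 2002.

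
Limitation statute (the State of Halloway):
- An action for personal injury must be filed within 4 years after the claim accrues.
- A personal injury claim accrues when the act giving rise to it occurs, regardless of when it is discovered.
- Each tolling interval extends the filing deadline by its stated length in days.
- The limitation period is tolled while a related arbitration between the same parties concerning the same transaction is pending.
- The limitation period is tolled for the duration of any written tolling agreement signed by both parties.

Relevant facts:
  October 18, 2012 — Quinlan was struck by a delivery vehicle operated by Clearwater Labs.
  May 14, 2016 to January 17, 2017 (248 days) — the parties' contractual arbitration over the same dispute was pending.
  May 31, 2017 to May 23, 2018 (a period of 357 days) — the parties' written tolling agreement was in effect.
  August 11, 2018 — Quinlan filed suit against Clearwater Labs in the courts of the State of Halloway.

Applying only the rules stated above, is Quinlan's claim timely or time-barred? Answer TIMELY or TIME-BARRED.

TIME-BARRED

The claim accrued on October 18, 2012, the date of the act.
4 years from October 18, 2012 is October 18, 2016.
The period was tolled for 248 days by the pending related arbitration (May 14, 2016 to January 17, 2017), pushing the deadline to June 23, 2017.
The written tolling agreement from May 31, 2017 to May 23, 2018 tolled the period for 357 days, extending the deadline to June 15, 2018.
Quinlan filed on August 11, 2018, after the June 15, 2018 deadline, so the action is time-barred.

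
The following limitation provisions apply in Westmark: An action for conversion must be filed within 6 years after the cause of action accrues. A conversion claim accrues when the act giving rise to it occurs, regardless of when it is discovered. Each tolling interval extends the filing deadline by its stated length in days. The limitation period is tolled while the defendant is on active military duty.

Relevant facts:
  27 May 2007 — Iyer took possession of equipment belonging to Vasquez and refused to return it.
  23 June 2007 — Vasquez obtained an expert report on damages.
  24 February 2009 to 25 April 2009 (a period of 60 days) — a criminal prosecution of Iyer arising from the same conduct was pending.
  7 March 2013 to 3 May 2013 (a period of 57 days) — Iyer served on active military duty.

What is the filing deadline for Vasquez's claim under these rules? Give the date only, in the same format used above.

23 July 2013

The limitation period began to run on 27 May 2007.
The untolled deadline — 6 years after 27 May 2007 — is 27 May 2013.
The defendant's active military service from 7 March 2013 to 3 May 2013 tolled the period for 57 days, extending the deadline to 23 July 2013.
The pending criminal prosecution from 24 February 2009 to 25 April 2009 does not toll the period, because no stated rule makes a criminal prosecution a tolling event.
The other events in the timeline have no effect on the limitation period under the stated rules.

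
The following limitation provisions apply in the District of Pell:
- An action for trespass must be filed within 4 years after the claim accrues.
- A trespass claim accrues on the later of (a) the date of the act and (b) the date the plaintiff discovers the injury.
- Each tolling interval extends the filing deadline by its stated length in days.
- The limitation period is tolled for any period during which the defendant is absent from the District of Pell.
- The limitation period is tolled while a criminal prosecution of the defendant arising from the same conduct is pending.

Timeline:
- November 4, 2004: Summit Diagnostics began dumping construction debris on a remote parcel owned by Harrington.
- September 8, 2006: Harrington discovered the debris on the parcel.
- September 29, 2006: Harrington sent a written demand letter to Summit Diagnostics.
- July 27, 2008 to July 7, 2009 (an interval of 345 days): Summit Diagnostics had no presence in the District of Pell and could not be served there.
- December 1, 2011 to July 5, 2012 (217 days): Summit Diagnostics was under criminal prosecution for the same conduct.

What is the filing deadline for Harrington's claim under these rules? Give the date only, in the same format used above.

Because discovery on September 8, 2006 post-dates the November 4, 2004 act, accrual under the later-of rule falls on September 8, 2006.
The untolled deadline — 4 years after September 8, 2006 — is September 8, 2010.
Because the defendant's absence from the jurisdiction ran from July 27, 2008 to July 7, 2009, the deadline is extended by 345 days to August 19, 2011.
The pending criminal prosecution from December 1, 2011 to July 5, 2012 began after the period had already run on August 19, 2011, so it has no tolling effect.
Nothing else in the chronology tolls or restarts the period.

August 19, 2011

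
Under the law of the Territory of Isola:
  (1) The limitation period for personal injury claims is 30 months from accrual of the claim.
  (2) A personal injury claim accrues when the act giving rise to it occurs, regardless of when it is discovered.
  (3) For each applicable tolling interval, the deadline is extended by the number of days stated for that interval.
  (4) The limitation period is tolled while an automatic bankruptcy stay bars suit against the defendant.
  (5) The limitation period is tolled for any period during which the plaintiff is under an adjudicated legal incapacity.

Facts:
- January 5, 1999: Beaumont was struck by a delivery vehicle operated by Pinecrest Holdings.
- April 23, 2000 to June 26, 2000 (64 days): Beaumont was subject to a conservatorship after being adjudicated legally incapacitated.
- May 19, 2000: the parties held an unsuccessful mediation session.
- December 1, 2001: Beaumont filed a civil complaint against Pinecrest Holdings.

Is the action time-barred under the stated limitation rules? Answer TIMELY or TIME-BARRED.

TIME-BARRED

The claim accrued on January 5, 1999, when the wrongful act occurred.
The untolled deadline — 30 months after January 5, 1999 — is July 5, 2001.
The plaintiff's legal incapacity from April 23, 2000 to June 26, 2000 tolled the period for 64 days, extending the deadline to September 7, 2001.
Nothing else in the chronology tolls or restarts the period.
The December 1, 2001 filing falls after the September 7, 2001 deadline; the claim is time-barred.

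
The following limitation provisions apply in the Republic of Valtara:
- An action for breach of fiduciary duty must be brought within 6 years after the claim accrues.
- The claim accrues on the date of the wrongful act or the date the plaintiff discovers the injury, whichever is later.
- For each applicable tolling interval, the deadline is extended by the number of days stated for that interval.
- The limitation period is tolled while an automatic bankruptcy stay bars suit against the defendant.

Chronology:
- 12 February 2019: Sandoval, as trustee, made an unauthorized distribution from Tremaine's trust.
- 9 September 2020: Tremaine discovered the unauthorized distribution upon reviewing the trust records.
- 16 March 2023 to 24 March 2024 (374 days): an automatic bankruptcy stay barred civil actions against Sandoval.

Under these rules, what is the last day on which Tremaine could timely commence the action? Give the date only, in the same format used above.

Because discovery on 9 September 2020 post-dates the 12 February 2019 act, accrual under the later-of rule falls on 9 September 2020.
Adding the 6 years base period to 9 September 2020 gives a deadline of 9 September 2026, before any tolling.
The period was tolled for 374 days by the automatic bankruptcy stay (16 March 2023 to 24 March 2024), pushing the deadline to 18 September 2027.

18 September 2027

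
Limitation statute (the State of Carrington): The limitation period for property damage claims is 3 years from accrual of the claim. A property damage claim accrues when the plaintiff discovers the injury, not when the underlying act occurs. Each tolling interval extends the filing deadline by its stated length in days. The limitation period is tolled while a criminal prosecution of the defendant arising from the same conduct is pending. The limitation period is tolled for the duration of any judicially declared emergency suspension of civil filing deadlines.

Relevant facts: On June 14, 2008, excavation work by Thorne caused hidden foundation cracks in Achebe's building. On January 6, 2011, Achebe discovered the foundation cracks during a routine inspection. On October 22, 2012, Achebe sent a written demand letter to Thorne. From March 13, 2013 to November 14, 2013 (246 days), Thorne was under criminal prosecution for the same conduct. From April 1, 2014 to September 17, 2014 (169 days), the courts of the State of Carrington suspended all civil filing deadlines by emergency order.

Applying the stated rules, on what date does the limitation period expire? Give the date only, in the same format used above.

February 25, 2015

The claim did not accrue until Achebe discovered the injury on January 6, 2011; the June 14, 2008 act date does not start the clock under the stated rule.
3 years from January 6, 2011 is January 6, 2014.
The period was tolled for 246 days by the pending criminal prosecution (March 13, 2013 to November 14, 2013), pushing the deadline to September 9, 2014.
Because the emergency suspension of filing deadlines ran from April 1, 2014 to September 17, 2014, the deadline is extended by 169 days to February 25, 2015.
Nothing else in the chronology tolls or restarts the period.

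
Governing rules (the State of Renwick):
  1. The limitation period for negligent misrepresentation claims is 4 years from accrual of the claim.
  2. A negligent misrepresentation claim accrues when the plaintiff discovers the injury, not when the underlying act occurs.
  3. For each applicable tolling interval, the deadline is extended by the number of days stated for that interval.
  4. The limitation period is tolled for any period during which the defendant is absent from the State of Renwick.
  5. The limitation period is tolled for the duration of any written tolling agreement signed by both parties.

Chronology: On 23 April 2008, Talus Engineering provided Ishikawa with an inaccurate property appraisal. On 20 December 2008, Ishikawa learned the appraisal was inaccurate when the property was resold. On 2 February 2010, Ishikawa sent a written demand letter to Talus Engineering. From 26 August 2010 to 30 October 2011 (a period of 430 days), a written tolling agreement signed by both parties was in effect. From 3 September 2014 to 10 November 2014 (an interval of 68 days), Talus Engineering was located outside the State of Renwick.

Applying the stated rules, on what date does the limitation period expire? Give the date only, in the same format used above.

Accrual is tied to discovery, so the period began on 20 December 2008 rather than on 23 April 2008 when the act occurred.
The untolled deadline — 4 years after 20 December 2008 — is 20 December 2012.
The period was tolled for 430 days by the written tolling agreement (26 August 2010 to 30 October 2011), pushing the deadline to 23 February 2014.
By the time the defendant's absence from the jurisdiction began on 3 September 2014, the limitation period had already expired on 23 February 2014; that interval cannot revive it.
The other events in the timeline have no effect on the limitation period under the stated rules.

23 February 2014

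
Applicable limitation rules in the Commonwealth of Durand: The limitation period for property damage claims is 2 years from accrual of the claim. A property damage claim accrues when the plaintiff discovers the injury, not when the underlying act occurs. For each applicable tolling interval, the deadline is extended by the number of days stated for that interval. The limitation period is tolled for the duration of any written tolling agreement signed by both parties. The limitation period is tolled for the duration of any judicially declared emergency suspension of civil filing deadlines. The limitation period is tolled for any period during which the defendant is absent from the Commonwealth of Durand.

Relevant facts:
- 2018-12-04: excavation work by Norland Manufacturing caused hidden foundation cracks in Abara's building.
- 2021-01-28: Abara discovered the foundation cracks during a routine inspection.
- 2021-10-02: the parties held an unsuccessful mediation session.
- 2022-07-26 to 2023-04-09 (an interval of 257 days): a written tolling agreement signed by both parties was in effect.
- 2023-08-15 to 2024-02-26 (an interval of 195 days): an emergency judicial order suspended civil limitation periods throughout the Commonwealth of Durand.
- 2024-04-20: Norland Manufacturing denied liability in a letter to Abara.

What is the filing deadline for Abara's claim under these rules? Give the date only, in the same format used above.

The claim did not accrue until Abara discovered the injury on 2021-01-28; the 2018-12-04 act date does not start the clock under the stated rule.
Adding the 2 years base period to 2021-01-28 gives a deadline of 2023-01-28, before any tolling.
Because the written tolling agreement ran from 2022-07-26 to 2023-04-09, the deadline is extended by 257 days to 2023-10-12.
The period was tolled for 195 days by the emergency suspension of filing deadlines (2023-08-15 to 2024-02-26), pushing the deadline to 2024-04-24.
None of the other events listed affects the running of the period under the stated rules.

2024-04-24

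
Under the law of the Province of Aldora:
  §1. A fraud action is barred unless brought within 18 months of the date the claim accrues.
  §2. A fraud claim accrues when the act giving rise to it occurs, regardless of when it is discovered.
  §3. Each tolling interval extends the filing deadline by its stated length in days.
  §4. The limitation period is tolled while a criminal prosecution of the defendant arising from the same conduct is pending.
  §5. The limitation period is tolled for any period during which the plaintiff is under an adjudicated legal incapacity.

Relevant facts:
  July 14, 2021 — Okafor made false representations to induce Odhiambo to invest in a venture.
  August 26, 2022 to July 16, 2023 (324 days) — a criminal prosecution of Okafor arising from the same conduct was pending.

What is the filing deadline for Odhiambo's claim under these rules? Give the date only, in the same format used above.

December 4, 2023

The claim accrued on July 14, 2021, the date of the act.
18 months from July 14, 2021 is January 14, 2023.
The pending criminal prosecution from August 26, 2022 to July 16, 2023 tolled the period for 324 days, extending the deadline to December 4, 2023.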